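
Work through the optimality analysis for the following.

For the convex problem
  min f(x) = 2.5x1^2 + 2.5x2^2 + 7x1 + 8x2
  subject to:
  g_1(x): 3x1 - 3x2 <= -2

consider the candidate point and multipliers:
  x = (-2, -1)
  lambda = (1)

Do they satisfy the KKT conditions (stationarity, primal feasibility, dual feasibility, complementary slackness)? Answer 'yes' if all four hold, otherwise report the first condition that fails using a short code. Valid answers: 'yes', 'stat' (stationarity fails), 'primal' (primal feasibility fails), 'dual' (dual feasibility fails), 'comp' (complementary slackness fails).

Gradient of f: grad f(x) = Q x + c = (-3, 3)
Constraint values g_i(x) = a_i^T x - b_i:
  g_1((-2, -1)) = -1
Stationarity residual: grad f(x) + sum_i lambda_i a_i = (0, 0)
  -> stationarity OK
Primal feasibility (all g_i <= 0): OK
Dual feasibility (all lambda_i >= 0): OK
Complementary slackness (lambda_i * g_i(x) = 0 for all i): FAILS

Verdict: the first failing condition is complementary_slackness -> comp.

comp


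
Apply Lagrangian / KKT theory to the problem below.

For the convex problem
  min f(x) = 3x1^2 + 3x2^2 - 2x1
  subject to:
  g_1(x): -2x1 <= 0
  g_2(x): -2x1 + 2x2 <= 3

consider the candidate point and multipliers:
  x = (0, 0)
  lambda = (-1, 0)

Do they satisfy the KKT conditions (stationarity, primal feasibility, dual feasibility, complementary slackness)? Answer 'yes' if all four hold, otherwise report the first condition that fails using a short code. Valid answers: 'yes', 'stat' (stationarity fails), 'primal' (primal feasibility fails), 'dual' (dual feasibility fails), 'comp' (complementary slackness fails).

Gradient of f: grad f(x) = Q x + c = (-2, 0)
Constraint values g_i(x) = a_i^T x - b_i:
  g_1((0, 0)) = 0
  g_2((0, 0)) = -3
Stationarity residual: grad f(x) + sum_i lambda_i a_i = (0, 0)
  -> stationarity OK
Primal feasibility (all g_i <= 0): OK
Dual feasibility (all lambda_i >= 0): FAILS
Complementary slackness (lambda_i * g_i(x) = 0 for all i): OK

Verdict: the first failing condition is dual_feasibility -> dual.

dual


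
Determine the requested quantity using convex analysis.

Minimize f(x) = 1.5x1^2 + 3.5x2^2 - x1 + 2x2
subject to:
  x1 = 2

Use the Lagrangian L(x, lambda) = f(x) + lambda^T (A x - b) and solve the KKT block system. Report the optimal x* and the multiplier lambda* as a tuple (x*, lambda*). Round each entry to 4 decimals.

Form the Lagrangian:
  L(x, lambda) = (1/2) x^T Q x + c^T x + lambda^T (A x - b)
Stationarity (grad_x L = 0): Q x + c + A^T lambda = 0.
Primal feasibility: A x = b.

This gives the KKT block system:
  [ Q   A^T ] [ x     ]   [-c ]
  [ A    0  ] [ lambda ] = [ b ]

Solving the linear system:
  x*      = (2, -0.2857)
  lambda* = (-5)
  f(x*)   = 3.7143

x* = (2, -0.2857), lambda* = (-5)


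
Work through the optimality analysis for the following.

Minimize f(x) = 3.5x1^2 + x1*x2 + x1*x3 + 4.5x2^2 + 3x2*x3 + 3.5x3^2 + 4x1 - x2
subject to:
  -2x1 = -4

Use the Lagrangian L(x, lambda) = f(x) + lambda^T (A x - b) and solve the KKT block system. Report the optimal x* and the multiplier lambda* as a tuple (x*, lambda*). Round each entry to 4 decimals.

Form the Lagrangian:
  L(x, lambda) = (1/2) x^T Q x + c^T x + lambda^T (A x - b)
Stationarity (grad_x L = 0): Q x + c + A^T lambda = 0.
Primal feasibility: A x = b.

This gives the KKT block system:
  [ Q   A^T ] [ x     ]   [-c ]
  [ A    0  ] [ lambda ] = [ b ]

Solving the linear system:
  x*      = (2, -0.0185, -0.2778)
  lambda* = (8.8519)
  f(x*)   = 21.713

x* = (2, -0.0185, -0.2778), lambda* = (8.8519)


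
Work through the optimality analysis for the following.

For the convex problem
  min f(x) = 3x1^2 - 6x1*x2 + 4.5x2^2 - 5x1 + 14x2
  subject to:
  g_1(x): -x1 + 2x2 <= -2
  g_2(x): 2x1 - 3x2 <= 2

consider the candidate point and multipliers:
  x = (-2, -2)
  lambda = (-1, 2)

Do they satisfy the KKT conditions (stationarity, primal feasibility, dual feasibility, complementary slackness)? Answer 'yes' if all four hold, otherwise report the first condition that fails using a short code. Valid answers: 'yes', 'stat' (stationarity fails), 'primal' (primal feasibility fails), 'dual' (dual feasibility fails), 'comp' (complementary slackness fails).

Gradient of f: grad f(x) = Q x + c = (-5, 8)
Constraint values g_i(x) = a_i^T x - b_i:
  g_1((-2, -2)) = 0
  g_2((-2, -2)) = 0
Stationarity residual: grad f(x) + sum_i lambda_i a_i = (0, 0)
  -> stationarity OK
Primal feasibility (all g_i <= 0): OK
Dual feasibility (all lambda_i >= 0): FAILS
Complementary slackness (lambda_i * g_i(x) = 0 for all i): OK

Verdict: the first failing condition is dual_feasibility -> dual.

dual


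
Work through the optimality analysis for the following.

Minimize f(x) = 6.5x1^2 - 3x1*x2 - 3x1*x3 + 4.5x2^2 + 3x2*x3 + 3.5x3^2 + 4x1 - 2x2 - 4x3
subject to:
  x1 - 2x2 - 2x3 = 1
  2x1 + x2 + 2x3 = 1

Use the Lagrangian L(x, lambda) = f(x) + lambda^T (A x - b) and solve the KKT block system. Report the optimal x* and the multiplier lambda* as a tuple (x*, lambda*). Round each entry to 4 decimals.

Form the Lagrangian:
  L(x, lambda) = (1/2) x^T Q x + c^T x + lambda^T (A x - b)
Stationarity (grad_x L = 0): Q x + c + A^T lambda = 0.
Primal feasibility: A x = b.

This gives the KKT block system:
  [ Q   A^T ] [ x     ]   [-c ]
  [ A    0  ] [ lambda ] = [ b ]

Solving the linear system:
  x*      = (0.4708, -0.5877, 0.3231)
  lambda* = (-5.2758, -2.8189)
  f(x*)   = 4.9304

x* = (0.4708, -0.5877, 0.3231), lambda* = (-5.2758, -2.8189)


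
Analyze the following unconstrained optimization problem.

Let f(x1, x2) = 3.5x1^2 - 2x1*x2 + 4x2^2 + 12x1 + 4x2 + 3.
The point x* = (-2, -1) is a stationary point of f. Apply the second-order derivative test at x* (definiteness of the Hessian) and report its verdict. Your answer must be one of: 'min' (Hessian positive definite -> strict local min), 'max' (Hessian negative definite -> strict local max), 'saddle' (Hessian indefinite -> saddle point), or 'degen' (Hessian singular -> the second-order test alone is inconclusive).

Compute the Hessian H = grad^2 f:
  H = [[7, -2], [-2, 8]]
Verify stationarity: grad f(x*) = H x* + g = (0, 0).
Eigenvalues of H: 5.4384, 9.5616.
Both eigenvalues > 0, so H is positive definite -> x* is a strict local min.

min


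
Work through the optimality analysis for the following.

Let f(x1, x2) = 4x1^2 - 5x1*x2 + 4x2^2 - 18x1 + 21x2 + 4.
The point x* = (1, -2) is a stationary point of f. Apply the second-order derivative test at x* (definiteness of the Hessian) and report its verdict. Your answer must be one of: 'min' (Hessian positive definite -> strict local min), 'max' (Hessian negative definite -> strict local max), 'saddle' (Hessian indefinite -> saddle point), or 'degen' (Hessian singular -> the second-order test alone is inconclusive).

Compute the Hessian H = grad^2 f:
  H = [[8, -5], [-5, 8]]
Verify stationarity: grad f(x*) = H x* + g = (0, 0).
Eigenvalues of H: 3, 13.
Both eigenvalues > 0, so H is positive definite -> x* is a strict local min.

min


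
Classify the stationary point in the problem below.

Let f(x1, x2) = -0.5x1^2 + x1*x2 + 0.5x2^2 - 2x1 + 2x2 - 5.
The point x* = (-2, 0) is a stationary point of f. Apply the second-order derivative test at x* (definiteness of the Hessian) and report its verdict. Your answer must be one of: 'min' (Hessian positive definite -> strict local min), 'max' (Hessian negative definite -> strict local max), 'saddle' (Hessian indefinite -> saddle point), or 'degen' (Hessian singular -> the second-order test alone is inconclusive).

Compute the Hessian H = grad^2 f:
  H = [[-1, 1], [1, 1]]
Verify stationarity: grad f(x*) = H x* + g = (0, 0).
Eigenvalues of H: -1.4142, 1.4142.
Eigenvalues have mixed signs, so H is indefinite -> x* is a saddle point.

saddle


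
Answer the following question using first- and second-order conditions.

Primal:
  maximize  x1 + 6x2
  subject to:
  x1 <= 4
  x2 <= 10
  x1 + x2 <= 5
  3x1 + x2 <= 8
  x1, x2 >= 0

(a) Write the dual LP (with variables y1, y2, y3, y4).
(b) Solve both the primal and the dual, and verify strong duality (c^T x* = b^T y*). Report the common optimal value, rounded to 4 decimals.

The standard primal-dual pair for 'max c^T x s.t. A x <= b, x >= 0' is:
  Dual:  min b^T y  s.t.  A^T y >= c,  y >= 0.

So the dual LP is:
  minimize  4y1 + 10y2 + 5y3 + 8y4
  subject to:
    y1 + y3 + 3y4 >= 1
    y2 + y3 + y4 >= 6
    y1, y2, y3, y4 >= 0

Solving the primal: x* = (0, 5).
  primal value c^T x* = 30.
Solving the dual: y* = (0, 0, 6, 0).
  dual value b^T y* = 30.
Strong duality: c^T x* = b^T y*. Confirmed.

30


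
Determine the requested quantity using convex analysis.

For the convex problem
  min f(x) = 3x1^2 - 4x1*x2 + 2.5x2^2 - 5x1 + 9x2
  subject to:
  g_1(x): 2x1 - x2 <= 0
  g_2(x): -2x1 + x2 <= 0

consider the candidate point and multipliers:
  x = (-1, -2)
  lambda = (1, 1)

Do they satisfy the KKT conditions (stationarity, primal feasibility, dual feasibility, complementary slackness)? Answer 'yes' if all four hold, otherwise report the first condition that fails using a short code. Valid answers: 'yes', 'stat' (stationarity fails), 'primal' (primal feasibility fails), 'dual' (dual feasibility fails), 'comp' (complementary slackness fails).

Gradient of f: grad f(x) = Q x + c = (-3, 3)
Constraint values g_i(x) = a_i^T x - b_i:
  g_1((-1, -2)) = 0
  g_2((-1, -2)) = 0
Stationarity residual: grad f(x) + sum_i lambda_i a_i = (-3, 3)
  -> stationarity FAILS
Primal feasibility (all g_i <= 0): OK
Dual feasibility (all lambda_i >= 0): OK
Complementary slackness (lambda_i * g_i(x) = 0 for all i): OK

Verdict: the first failing condition is stationarity -> stat.

stat


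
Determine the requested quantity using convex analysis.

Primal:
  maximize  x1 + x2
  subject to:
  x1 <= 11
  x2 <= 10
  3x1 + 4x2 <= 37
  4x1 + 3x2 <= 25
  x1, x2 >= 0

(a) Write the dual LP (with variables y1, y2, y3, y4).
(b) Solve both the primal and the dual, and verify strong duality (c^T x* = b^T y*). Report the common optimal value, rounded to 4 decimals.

The standard primal-dual pair for 'max c^T x s.t. A x <= b, x >= 0' is:
  Dual:  min b^T y  s.t.  A^T y >= c,  y >= 0.

So the dual LP is:
  minimize  11y1 + 10y2 + 37y3 + 25y4
  subject to:
    y1 + 3y3 + 4y4 >= 1
    y2 + 4y3 + 3y4 >= 1
    y1, y2, y3, y4 >= 0

Solving the primal: x* = (0, 8.3333).
  primal value c^T x* = 8.3333.
Solving the dual: y* = (0, 0, 0, 0.3333).
  dual value b^T y* = 8.3333.
Strong duality: c^T x* = b^T y*. Confirmed.

8.3333


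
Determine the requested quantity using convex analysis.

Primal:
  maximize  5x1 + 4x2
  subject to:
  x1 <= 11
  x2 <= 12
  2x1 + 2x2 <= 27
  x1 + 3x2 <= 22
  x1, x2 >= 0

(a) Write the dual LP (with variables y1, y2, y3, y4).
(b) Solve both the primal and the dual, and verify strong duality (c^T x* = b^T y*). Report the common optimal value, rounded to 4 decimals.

The standard primal-dual pair for 'max c^T x s.t. A x <= b, x >= 0' is:
  Dual:  min b^T y  s.t.  A^T y >= c,  y >= 0.

So the dual LP is:
  minimize  11y1 + 12y2 + 27y3 + 22y4
  subject to:
    y1 + 2y3 + y4 >= 5
    y2 + 2y3 + 3y4 >= 4
    y1, y2, y3, y4 >= 0

Solving the primal: x* = (11, 2.5).
  primal value c^T x* = 65.
Solving the dual: y* = (1, 0, 2, 0).
  dual value b^T y* = 65.
Strong duality: c^T x* = b^T y*. Confirmed.

65


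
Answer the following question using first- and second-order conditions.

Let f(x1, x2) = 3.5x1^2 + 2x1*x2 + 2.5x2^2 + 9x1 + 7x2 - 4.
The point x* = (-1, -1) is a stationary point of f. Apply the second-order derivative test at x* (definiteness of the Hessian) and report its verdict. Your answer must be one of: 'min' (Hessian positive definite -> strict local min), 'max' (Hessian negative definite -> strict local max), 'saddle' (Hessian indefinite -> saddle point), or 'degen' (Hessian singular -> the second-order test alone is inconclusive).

Compute the Hessian H = grad^2 f:
  H = [[7, 2], [2, 5]]
Verify stationarity: grad f(x*) = H x* + g = (0, 0).
Eigenvalues of H: 3.7639, 8.2361.
Both eigenvalues > 0, so H is positive definite -> x* is a strict local min.

min


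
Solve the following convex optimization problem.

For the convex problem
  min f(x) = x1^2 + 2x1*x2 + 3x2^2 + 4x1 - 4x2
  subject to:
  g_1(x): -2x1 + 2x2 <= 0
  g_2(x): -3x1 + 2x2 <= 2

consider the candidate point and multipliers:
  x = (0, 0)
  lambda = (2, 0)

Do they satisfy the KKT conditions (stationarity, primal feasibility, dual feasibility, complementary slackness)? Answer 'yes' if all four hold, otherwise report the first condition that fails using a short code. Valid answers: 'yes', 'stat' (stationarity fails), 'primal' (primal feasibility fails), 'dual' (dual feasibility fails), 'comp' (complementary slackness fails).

Gradient of f: grad f(x) = Q x + c = (4, -4)
Constraint values g_i(x) = a_i^T x - b_i:
  g_1((0, 0)) = 0
  g_2((0, 0)) = -2
Stationarity residual: grad f(x) + sum_i lambda_i a_i = (0, 0)
  -> stationarity OK
Primal feasibility (all g_i <= 0): OK
Dual feasibility (all lambda_i >= 0): OK
Complementary slackness (lambda_i * g_i(x) = 0 for all i): OK

Verdict: yes, KKT holds.

yes


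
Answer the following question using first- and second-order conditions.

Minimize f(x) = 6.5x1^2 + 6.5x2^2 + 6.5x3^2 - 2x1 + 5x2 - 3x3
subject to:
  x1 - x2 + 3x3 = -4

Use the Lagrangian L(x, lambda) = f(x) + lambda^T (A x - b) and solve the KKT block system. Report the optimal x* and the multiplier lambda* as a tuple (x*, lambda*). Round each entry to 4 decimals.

Form the Lagrangian:
  L(x, lambda) = (1/2) x^T Q x + c^T x + lambda^T (A x - b)
Stationarity (grad_x L = 0): Q x + c + A^T lambda = 0.
Primal feasibility: A x = b.

This gives the KKT block system:
  [ Q   A^T ] [ x     ]   [-c ]
  [ A    0  ] [ lambda ] = [ b ]

Solving the linear system:
  x*      = (-0.3217, 0.0909, -1.1958)
  lambda* = (6.1818)
  f(x*)   = 14.7063

x* = (-0.3217, 0.0909, -1.1958), lambda* = (6.1818)


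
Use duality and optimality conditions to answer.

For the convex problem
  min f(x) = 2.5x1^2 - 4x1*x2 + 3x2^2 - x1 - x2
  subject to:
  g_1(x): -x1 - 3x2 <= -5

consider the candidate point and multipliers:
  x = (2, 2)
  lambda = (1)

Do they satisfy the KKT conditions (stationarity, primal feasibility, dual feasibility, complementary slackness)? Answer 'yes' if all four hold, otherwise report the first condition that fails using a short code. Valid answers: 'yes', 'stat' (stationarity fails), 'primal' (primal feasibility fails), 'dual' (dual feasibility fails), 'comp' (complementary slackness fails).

Gradient of f: grad f(x) = Q x + c = (1, 3)
Constraint values g_i(x) = a_i^T x - b_i:
  g_1((2, 2)) = -3
Stationarity residual: grad f(x) + sum_i lambda_i a_i = (0, 0)
  -> stationarity OK
Primal feasibility (all g_i <= 0): OK
Dual feasibility (all lambda_i >= 0): OK
Complementary slackness (lambda_i * g_i(x) = 0 for all i): FAILS

Verdict: the first failing condition is complementary_slackness -> comp.

comp


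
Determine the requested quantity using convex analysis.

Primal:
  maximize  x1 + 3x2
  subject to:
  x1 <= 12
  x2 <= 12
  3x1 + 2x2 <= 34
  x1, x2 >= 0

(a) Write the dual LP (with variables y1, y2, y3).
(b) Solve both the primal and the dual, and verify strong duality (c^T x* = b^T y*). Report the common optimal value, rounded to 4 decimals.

The standard primal-dual pair for 'max c^T x s.t. A x <= b, x >= 0' is:
  Dual:  min b^T y  s.t.  A^T y >= c,  y >= 0.

So the dual LP is:
  minimize  12y1 + 12y2 + 34y3
  subject to:
    y1 + 3y3 >= 1
    y2 + 2y3 >= 3
    y1, y2, y3 >= 0

Solving the primal: x* = (3.3333, 12).
  primal value c^T x* = 39.3333.
Solving the dual: y* = (0, 2.3333, 0.3333).
  dual value b^T y* = 39.3333.
Strong duality: c^T x* = b^T y*. Confirmed.

39.3333


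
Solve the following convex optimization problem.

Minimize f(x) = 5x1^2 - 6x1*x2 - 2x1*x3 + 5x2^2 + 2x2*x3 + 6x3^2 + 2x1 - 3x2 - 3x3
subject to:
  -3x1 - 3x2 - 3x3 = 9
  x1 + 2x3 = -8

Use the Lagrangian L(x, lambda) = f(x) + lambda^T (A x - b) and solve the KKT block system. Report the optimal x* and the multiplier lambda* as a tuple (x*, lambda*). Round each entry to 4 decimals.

Form the Lagrangian:
  L(x, lambda) = (1/2) x^T Q x + c^T x + lambda^T (A x - b)
Stationarity (grad_x L = 0): Q x + c + A^T lambda = 0.
Primal feasibility: A x = b.

This gives the KKT block system:
  [ Q   A^T ] [ x     ]   [-c ]
  [ A    0  ] [ lambda ] = [ b ]

Solving the linear system:
  x*      = (-1.1837, 1.5918, -3.4082)
  lambda* = (4.4014, 25.7755)
  f(x*)   = 84.8367

x* = (-1.1837, 1.5918, -3.4082), lambda* = (4.4014, 25.7755)


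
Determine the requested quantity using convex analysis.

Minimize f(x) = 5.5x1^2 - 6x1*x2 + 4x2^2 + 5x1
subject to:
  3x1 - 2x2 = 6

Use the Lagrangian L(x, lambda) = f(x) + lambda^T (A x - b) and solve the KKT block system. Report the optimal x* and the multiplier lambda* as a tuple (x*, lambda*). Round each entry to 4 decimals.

Form the Lagrangian:
  L(x, lambda) = (1/2) x^T Q x + c^T x + lambda^T (A x - b)
Stationarity (grad_x L = 0): Q x + c + A^T lambda = 0.
Primal feasibility: A x = b.

This gives the KKT block system:
  [ Q   A^T ] [ x     ]   [-c ]
  [ A    0  ] [ lambda ] = [ b ]

Solving the linear system:
  x*      = (1.1818, -1.2273)
  lambda* = (-8.4545)
  f(x*)   = 28.3182

x* = (1.1818, -1.2273), lambda* = (-8.4545)


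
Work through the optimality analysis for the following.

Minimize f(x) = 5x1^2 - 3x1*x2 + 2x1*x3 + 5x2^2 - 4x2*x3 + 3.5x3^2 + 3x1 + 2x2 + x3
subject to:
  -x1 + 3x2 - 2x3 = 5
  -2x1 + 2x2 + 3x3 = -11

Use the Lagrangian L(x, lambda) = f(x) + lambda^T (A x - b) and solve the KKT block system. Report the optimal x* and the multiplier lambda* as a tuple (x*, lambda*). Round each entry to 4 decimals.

Form the Lagrangian:
  L(x, lambda) = (1/2) x^T Q x + c^T x + lambda^T (A x - b)
Stationarity (grad_x L = 0): Q x + c + A^T lambda = 0.
Primal feasibility: A x = b.

This gives the KKT block system:
  [ Q   A^T ] [ x     ]   [-c ]
  [ A    0  ] [ lambda ] = [ b ]

Solving the linear system:
  x*      = (0.2786, -0.3884, -3.222)
  lambda* = (-5.3376, 2.9225)
  f(x*)   = 27.8364

x* = (0.2786, -0.3884, -3.222), lambda* = (-5.3376, 2.9225)


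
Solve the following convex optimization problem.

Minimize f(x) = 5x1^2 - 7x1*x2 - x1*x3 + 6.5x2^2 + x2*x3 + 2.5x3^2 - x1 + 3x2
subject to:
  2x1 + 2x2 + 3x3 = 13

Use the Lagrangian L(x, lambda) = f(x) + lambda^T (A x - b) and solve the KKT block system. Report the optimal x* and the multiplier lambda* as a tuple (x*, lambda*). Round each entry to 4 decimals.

Form the Lagrangian:
  L(x, lambda) = (1/2) x^T Q x + c^T x + lambda^T (A x - b)
Stationarity (grad_x L = 0): Q x + c + A^T lambda = 0.
Primal feasibility: A x = b.

This gives the KKT block system:
  [ Q   A^T ] [ x     ]   [-c ]
  [ A    0  ] [ lambda ] = [ b ]

Solving the linear system:
  x*      = (1.8657, 1.1538, 2.3203)
  lambda* = (-3.63)
  f(x*)   = 24.3925

x* = (1.8657, 1.1538, 2.3203), lambda* = (-3.63)


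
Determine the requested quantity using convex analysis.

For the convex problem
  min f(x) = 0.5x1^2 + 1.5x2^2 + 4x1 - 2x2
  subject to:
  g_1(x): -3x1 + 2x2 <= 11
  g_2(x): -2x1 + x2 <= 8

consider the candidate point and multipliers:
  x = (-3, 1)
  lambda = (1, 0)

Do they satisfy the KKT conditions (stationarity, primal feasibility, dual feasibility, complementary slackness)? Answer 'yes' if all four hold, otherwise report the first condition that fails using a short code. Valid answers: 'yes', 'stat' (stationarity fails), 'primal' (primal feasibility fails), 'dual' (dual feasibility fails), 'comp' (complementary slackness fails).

Gradient of f: grad f(x) = Q x + c = (1, 1)
Constraint values g_i(x) = a_i^T x - b_i:
  g_1((-3, 1)) = 0
  g_2((-3, 1)) = -1
Stationarity residual: grad f(x) + sum_i lambda_i a_i = (-2, 3)
  -> stationarity FAILS
Primal feasibility (all g_i <= 0): OK
Dual feasibility (all lambda_i >= 0): OK
Complementary slackness (lambda_i * g_i(x) = 0 for all i): OK

Verdict: the first failing condition is stationarity -> stat.

stat


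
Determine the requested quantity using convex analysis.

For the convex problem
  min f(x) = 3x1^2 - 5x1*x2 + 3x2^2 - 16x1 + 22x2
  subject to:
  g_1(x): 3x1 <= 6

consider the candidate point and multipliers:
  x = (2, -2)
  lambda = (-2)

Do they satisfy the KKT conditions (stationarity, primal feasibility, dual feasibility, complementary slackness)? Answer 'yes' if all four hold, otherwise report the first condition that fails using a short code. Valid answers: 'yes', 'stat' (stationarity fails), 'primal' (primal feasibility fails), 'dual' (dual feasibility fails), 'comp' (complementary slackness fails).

Gradient of f: grad f(x) = Q x + c = (6, 0)
Constraint values g_i(x) = a_i^T x - b_i:
  g_1((2, -2)) = 0
Stationarity residual: grad f(x) + sum_i lambda_i a_i = (0, 0)
  -> stationarity OK
Primal feasibility (all g_i <= 0): OK
Dual feasibility (all lambda_i >= 0): FAILS
Complementary slackness (lambda_i * g_i(x) = 0 for all i): OK

Verdict: the first failing condition is dual_feasibility -> dual.

dual


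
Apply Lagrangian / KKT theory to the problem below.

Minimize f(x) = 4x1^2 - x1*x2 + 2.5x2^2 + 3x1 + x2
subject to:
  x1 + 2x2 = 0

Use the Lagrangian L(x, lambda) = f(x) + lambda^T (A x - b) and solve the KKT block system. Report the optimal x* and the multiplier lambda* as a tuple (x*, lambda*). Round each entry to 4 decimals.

Form the Lagrangian:
  L(x, lambda) = (1/2) x^T Q x + c^T x + lambda^T (A x - b)
Stationarity (grad_x L = 0): Q x + c + A^T lambda = 0.
Primal feasibility: A x = b.

This gives the KKT block system:
  [ Q   A^T ] [ x     ]   [-c ]
  [ A    0  ] [ lambda ] = [ b ]

Solving the linear system:
  x*      = (-0.2439, 0.122)
  lambda* = (-0.9268)
  f(x*)   = -0.3049

x* = (-0.2439, 0.122), lambda* = (-0.9268)


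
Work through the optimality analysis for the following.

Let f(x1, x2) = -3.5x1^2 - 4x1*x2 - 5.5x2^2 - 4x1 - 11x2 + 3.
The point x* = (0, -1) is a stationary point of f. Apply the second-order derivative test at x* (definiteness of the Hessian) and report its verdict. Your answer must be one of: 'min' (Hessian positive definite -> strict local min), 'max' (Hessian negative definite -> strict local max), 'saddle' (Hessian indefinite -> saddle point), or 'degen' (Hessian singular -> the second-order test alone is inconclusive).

Compute the Hessian H = grad^2 f:
  H = [[-7, -4], [-4, -11]]
Verify stationarity: grad f(x*) = H x* + g = (0, 0).
Eigenvalues of H: -13.4721, -4.5279.
Both eigenvalues < 0, so H is negative definite -> x* is a strict local max.

max


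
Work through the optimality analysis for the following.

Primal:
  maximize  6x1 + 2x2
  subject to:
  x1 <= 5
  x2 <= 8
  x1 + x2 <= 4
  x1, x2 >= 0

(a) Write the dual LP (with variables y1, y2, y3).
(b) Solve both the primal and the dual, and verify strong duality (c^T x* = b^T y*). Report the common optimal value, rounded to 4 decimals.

The standard primal-dual pair for 'max c^T x s.t. A x <= b, x >= 0' is:
  Dual:  min b^T y  s.t.  A^T y >= c,  y >= 0.

So the dual LP is:
  minimize  5y1 + 8y2 + 4y3
  subject to:
    y1 + y3 >= 6
    y2 + y3 >= 2
    y1, y2, y3 >= 0

Solving the primal: x* = (4, 0).
  primal value c^T x* = 24.
Solving the dual: y* = (0, 0, 6).
  dual value b^T y* = 24.
Strong duality: c^T x* = b^T y*. Confirmed.

24


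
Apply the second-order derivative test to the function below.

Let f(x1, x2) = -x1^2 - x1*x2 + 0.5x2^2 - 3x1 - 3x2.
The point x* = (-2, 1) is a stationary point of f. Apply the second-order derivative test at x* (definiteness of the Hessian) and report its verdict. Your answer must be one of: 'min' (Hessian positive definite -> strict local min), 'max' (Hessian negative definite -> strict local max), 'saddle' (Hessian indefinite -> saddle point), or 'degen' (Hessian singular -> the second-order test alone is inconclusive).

Compute the Hessian H = grad^2 f:
  H = [[-2, -1], [-1, 1]]
Verify stationarity: grad f(x*) = H x* + g = (0, 0).
Eigenvalues of H: -2.3028, 1.3028.
Eigenvalues have mixed signs, so H is indefinite -> x* is a saddle point.

saddle


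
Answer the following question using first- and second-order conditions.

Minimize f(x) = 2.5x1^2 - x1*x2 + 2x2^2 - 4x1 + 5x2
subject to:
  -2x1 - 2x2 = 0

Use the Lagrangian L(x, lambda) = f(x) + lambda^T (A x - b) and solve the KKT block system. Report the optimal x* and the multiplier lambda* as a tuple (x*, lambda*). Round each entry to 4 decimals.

Form the Lagrangian:
  L(x, lambda) = (1/2) x^T Q x + c^T x + lambda^T (A x - b)
Stationarity (grad_x L = 0): Q x + c + A^T lambda = 0.
Primal feasibility: A x = b.

This gives the KKT block system:
  [ Q   A^T ] [ x     ]   [-c ]
  [ A    0  ] [ lambda ] = [ b ]

Solving the linear system:
  x*      = (0.8182, -0.8182)
  lambda* = (0.4545)
  f(x*)   = -3.6818

x* = (0.8182, -0.8182), lambda* = (0.4545)


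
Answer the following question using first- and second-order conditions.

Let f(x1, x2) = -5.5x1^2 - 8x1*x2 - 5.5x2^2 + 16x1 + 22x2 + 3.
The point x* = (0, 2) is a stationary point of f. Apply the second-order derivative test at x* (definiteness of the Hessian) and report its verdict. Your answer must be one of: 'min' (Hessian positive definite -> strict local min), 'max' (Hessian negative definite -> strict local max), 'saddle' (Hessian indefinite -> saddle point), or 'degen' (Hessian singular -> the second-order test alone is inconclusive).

Compute the Hessian H = grad^2 f:
  H = [[-11, -8], [-8, -11]]
Verify stationarity: grad f(x*) = H x* + g = (0, 0).
Eigenvalues of H: -19, -3.
Both eigenvalues < 0, so H is negative definite -> x* is a strict local max.

max


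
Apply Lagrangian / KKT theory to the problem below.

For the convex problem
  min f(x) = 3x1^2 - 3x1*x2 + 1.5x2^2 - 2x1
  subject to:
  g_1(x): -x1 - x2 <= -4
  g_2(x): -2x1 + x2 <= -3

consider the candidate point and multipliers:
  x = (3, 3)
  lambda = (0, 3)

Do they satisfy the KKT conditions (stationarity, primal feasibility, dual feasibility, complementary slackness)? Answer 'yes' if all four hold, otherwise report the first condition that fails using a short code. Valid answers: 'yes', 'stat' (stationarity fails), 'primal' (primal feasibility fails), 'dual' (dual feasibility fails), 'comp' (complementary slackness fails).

Gradient of f: grad f(x) = Q x + c = (7, 0)
Constraint values g_i(x) = a_i^T x - b_i:
  g_1((3, 3)) = -2
  g_2((3, 3)) = 0
Stationarity residual: grad f(x) + sum_i lambda_i a_i = (1, 3)
  -> stationarity FAILS
Primal feasibility (all g_i <= 0): OK
Dual feasibility (all lambda_i >= 0): OK
Complementary slackness (lambda_i * g_i(x) = 0 for all i): OK

Verdict: the first failing condition is stationarity -> stat.

stat


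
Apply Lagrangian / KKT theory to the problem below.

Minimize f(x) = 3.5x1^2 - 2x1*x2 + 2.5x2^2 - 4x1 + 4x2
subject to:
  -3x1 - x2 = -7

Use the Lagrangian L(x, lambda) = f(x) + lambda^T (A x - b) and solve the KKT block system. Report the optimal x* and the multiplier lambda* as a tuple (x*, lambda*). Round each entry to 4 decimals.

Form the Lagrangian:
  L(x, lambda) = (1/2) x^T Q x + c^T x + lambda^T (A x - b)
Stationarity (grad_x L = 0): Q x + c + A^T lambda = 0.
Primal feasibility: A x = b.

This gives the KKT block system:
  [ Q   A^T ] [ x     ]   [-c ]
  [ A    0  ] [ lambda ] = [ b ]

Solving the linear system:
  x*      = (2.1094, 0.6719)
  lambda* = (3.1406)
  f(x*)   = 8.1172

x* = (2.1094, 0.6719), lambda* = (3.1406)


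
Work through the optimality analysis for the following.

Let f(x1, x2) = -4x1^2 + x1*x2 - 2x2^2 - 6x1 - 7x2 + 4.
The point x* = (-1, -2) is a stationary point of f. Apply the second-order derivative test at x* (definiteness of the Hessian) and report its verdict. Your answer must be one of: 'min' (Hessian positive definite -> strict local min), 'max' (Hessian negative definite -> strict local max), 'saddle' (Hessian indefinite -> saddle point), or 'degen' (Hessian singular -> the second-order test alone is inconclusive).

Compute the Hessian H = grad^2 f:
  H = [[-8, 1], [1, -4]]
Verify stationarity: grad f(x*) = H x* + g = (0, 0).
Eigenvalues of H: -8.2361, -3.7639.
Both eigenvalues < 0, so H is negative definite -> x* is a strict local max.

max


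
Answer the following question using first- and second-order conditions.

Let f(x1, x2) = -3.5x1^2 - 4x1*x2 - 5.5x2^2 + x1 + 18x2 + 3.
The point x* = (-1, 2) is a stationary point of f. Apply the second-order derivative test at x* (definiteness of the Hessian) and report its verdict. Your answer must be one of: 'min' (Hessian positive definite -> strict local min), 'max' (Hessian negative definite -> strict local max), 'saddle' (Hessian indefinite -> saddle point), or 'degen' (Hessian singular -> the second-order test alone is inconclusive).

Compute the Hessian H = grad^2 f:
  H = [[-7, -4], [-4, -11]]
Verify stationarity: grad f(x*) = H x* + g = (0, 0).
Eigenvalues of H: -13.4721, -4.5279.
Both eigenvalues < 0, so H is negative definite -> x* is a strict local max.

max


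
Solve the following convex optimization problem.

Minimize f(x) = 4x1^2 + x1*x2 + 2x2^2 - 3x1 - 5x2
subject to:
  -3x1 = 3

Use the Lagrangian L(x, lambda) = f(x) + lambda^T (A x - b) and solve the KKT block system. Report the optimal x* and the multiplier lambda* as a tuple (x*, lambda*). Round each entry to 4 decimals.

Form the Lagrangian:
  L(x, lambda) = (1/2) x^T Q x + c^T x + lambda^T (A x - b)
Stationarity (grad_x L = 0): Q x + c + A^T lambda = 0.
Primal feasibility: A x = b.

This gives the KKT block system:
  [ Q   A^T ] [ x     ]   [-c ]
  [ A    0  ] [ lambda ] = [ b ]

Solving the linear system:
  x*      = (-1, 1.5)
  lambda* = (-3.1667)
  f(x*)   = 2.5

x* = (-1, 1.5), lambda* = (-3.1667)


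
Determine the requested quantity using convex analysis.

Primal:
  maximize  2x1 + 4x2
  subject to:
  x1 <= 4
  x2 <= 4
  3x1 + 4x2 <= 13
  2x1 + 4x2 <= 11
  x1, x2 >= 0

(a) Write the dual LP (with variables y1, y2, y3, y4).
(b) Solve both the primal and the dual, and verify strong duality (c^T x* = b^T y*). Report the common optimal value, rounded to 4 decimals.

The standard primal-dual pair for 'max c^T x s.t. A x <= b, x >= 0' is:
  Dual:  min b^T y  s.t.  A^T y >= c,  y >= 0.

So the dual LP is:
  minimize  4y1 + 4y2 + 13y3 + 11y4
  subject to:
    y1 + 3y3 + 2y4 >= 2
    y2 + 4y3 + 4y4 >= 4
    y1, y2, y3, y4 >= 0

Solving the primal: x* = (2, 1.75).
  primal value c^T x* = 11.
Solving the dual: y* = (0, 0, 0, 1).
  dual value b^T y* = 11.
Strong duality: c^T x* = b^T y*. Confirmed.

11


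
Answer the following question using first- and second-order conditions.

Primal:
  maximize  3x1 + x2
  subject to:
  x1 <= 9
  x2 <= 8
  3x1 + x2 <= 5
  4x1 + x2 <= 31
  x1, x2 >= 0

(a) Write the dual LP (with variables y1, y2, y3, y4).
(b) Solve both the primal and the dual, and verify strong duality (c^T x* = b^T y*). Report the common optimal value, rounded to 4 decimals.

The standard primal-dual pair for 'max c^T x s.t. A x <= b, x >= 0' is:
  Dual:  min b^T y  s.t.  A^T y >= c,  y >= 0.

So the dual LP is:
  minimize  9y1 + 8y2 + 5y3 + 31y4
  subject to:
    y1 + 3y3 + 4y4 >= 3
    y2 + y3 + y4 >= 1
    y1, y2, y3, y4 >= 0

Solving the primal: x* = (1.6667, 0).
  primal value c^T x* = 5.
Solving the dual: y* = (0, 0, 1, 0).
  dual value b^T y* = 5.
Strong duality: c^T x* = b^T y*. Confirmed.

5


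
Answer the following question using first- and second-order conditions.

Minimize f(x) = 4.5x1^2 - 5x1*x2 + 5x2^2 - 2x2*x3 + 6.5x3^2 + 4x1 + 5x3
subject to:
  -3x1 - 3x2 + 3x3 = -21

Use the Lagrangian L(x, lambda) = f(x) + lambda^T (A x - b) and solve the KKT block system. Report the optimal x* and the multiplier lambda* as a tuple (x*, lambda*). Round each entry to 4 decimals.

Form the Lagrangian:
  L(x, lambda) = (1/2) x^T Q x + c^T x + lambda^T (A x - b)
Stationarity (grad_x L = 0): Q x + c + A^T lambda = 0.
Primal feasibility: A x = b.

This gives the KKT block system:
  [ Q   A^T ] [ x     ]   [-c ]
  [ A    0  ] [ lambda ] = [ b ]

Solving the linear system:
  x*      = (2.9476, 2.8586, -1.1937)
  lambda* = (5.4119)
  f(x*)   = 59.7356

x* = (2.9476, 2.8586, -1.1937), lambda* = (5.4119)


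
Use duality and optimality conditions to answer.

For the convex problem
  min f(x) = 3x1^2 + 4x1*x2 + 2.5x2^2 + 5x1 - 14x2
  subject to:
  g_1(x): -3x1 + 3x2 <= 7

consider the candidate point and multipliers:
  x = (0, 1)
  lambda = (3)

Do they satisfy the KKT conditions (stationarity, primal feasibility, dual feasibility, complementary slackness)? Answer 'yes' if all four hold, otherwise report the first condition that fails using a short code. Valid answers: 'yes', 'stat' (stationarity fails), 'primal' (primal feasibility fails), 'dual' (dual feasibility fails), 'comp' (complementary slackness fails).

Gradient of f: grad f(x) = Q x + c = (9, -9)
Constraint values g_i(x) = a_i^T x - b_i:
  g_1((0, 1)) = -4
Stationarity residual: grad f(x) + sum_i lambda_i a_i = (0, 0)
  -> stationarity OK
Primal feasibility (all g_i <= 0): OK
Dual feasibility (all lambda_i >= 0): OK
Complementary slackness (lambda_i * g_i(x) = 0 for all i): FAILS

Verdict: the first failing condition is complementary_slackness -> comp.

comp


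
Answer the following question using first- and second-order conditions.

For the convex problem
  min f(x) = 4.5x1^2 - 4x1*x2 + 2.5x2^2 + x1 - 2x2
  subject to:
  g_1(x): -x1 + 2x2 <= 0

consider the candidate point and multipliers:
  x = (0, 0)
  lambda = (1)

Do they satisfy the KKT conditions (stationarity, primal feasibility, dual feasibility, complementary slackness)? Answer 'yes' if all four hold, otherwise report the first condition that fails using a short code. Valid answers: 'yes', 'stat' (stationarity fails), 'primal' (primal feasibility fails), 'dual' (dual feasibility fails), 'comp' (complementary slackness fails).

Gradient of f: grad f(x) = Q x + c = (1, -2)
Constraint values g_i(x) = a_i^T x - b_i:
  g_1((0, 0)) = 0
Stationarity residual: grad f(x) + sum_i lambda_i a_i = (0, 0)
  -> stationarity OK
Primal feasibility (all g_i <= 0): OK
Dual feasibility (all lambda_i >= 0): OK
Complementary slackness (lambda_i * g_i(x) = 0 for all i): OK

Verdict: yes, KKT holds.

yes


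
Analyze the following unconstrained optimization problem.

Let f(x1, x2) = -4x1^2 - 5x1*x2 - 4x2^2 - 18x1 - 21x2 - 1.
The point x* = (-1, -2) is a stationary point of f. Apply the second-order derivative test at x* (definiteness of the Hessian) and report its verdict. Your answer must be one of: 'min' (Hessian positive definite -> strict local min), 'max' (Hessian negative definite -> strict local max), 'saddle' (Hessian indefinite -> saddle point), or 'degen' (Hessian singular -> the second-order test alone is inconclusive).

Compute the Hessian H = grad^2 f:
  H = [[-8, -5], [-5, -8]]
Verify stationarity: grad f(x*) = H x* + g = (0, 0).
Eigenvalues of H: -13, -3.
Both eigenvalues < 0, so H is negative definite -> x* is a strict local max.

max


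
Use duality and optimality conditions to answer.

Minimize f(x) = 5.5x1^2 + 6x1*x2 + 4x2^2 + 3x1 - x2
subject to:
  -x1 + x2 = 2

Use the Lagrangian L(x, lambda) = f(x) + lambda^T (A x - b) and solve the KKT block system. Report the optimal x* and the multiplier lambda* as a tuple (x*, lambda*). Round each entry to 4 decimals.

Form the Lagrangian:
  L(x, lambda) = (1/2) x^T Q x + c^T x + lambda^T (A x - b)
Stationarity (grad_x L = 0): Q x + c + A^T lambda = 0.
Primal feasibility: A x = b.

This gives the KKT block system:
  [ Q   A^T ] [ x     ]   [-c ]
  [ A    0  ] [ lambda ] = [ b ]

Solving the linear system:
  x*      = (-0.9677, 1.0323)
  lambda* = (-1.4516)
  f(x*)   = -0.5161

x* = (-0.9677, 1.0323), lambda* = (-1.4516)


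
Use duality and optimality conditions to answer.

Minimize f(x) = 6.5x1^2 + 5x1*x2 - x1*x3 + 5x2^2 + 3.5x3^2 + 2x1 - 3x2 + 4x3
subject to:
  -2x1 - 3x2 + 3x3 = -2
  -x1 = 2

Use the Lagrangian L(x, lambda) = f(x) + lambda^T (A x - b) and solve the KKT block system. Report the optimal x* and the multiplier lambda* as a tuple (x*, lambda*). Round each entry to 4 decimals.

Form the Lagrangian:
  L(x, lambda) = (1/2) x^T Q x + c^T x + lambda^T (A x - b)
Stationarity (grad_x L = 0): Q x + c + A^T lambda = 0.
Primal feasibility: A x = b.

This gives the KKT block system:
  [ Q   A^T ] [ x     ]   [-c ]
  [ A    0  ] [ lambda ] = [ b ]

Solving the linear system:
  x*      = (-2, 1.2353, -0.7647)
  lambda* = (-0.2157, -16.6275)
  f(x*)   = 11.0294

x* = (-2, 1.2353, -0.7647), lambda* = (-0.2157, -16.6275)


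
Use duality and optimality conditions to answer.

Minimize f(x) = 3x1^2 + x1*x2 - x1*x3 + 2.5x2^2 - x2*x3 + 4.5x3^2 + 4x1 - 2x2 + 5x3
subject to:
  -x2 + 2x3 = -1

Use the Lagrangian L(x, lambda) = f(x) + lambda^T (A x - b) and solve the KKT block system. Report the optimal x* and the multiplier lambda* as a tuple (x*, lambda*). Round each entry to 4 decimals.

Form the Lagrangian:
  L(x, lambda) = (1/2) x^T Q x + c^T x + lambda^T (A x - b)
Stationarity (grad_x L = 0): Q x + c + A^T lambda = 0.
Primal feasibility: A x = b.

This gives the KKT block system:
  [ Q   A^T ] [ x     ]   [-c ]
  [ A    0  ] [ lambda ] = [ b ]

Solving the linear system:
  x*      = (-0.7718, 0.2617, -0.3691)
  lambda* = (-1.094)
  f(x*)   = -3.2752

x* = (-0.7718, 0.2617, -0.3691), lambda* = (-1.094)


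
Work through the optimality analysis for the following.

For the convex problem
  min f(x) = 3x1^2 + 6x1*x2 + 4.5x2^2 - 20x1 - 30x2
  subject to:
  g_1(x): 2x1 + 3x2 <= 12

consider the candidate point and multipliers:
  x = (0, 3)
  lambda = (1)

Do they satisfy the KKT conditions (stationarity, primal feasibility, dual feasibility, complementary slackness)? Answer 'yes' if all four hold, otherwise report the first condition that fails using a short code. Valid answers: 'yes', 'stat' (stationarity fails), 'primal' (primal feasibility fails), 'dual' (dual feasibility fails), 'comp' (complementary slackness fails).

Gradient of f: grad f(x) = Q x + c = (-2, -3)
Constraint values g_i(x) = a_i^T x - b_i:
  g_1((0, 3)) = -3
Stationarity residual: grad f(x) + sum_i lambda_i a_i = (0, 0)
  -> stationarity OK
Primal feasibility (all g_i <= 0): OK
Dual feasibility (all lambda_i >= 0): OK
Complementary slackness (lambda_i * g_i(x) = 0 for all i): FAILS

Verdict: the first failing condition is complementary_slackness -> comp.

comp


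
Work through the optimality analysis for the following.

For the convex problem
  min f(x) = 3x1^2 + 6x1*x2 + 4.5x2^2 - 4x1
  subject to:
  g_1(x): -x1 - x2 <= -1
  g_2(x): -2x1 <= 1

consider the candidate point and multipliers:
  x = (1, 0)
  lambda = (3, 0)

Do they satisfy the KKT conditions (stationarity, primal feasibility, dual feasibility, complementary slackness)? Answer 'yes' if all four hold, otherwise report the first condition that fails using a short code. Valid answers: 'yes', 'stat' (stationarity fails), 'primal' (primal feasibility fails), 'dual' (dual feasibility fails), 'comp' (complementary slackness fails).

Gradient of f: grad f(x) = Q x + c = (2, 6)
Constraint values g_i(x) = a_i^T x - b_i:
  g_1((1, 0)) = 0
  g_2((1, 0)) = -3
Stationarity residual: grad f(x) + sum_i lambda_i a_i = (-1, 3)
  -> stationarity FAILS
Primal feasibility (all g_i <= 0): OK
Dual feasibility (all lambda_i >= 0): OK
Complementary slackness (lambda_i * g_i(x) = 0 for all i): OK

Verdict: the first failing condition is stationarity -> stat.

stat


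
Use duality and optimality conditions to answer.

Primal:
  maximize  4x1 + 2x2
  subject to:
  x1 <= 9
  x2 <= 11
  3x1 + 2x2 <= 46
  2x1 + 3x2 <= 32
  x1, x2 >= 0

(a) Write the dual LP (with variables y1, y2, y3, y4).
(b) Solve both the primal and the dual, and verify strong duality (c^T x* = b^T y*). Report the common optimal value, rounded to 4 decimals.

The standard primal-dual pair for 'max c^T x s.t. A x <= b, x >= 0' is:
  Dual:  min b^T y  s.t.  A^T y >= c,  y >= 0.

So the dual LP is:
  minimize  9y1 + 11y2 + 46y3 + 32y4
  subject to:
    y1 + 3y3 + 2y4 >= 4
    y2 + 2y3 + 3y4 >= 2
    y1, y2, y3, y4 >= 0

Solving the primal: x* = (9, 4.6667).
  primal value c^T x* = 45.3333.
Solving the dual: y* = (2.6667, 0, 0, 0.6667).
  dual value b^T y* = 45.3333.
Strong duality: c^T x* = b^T y*. Confirmed.

45.3333


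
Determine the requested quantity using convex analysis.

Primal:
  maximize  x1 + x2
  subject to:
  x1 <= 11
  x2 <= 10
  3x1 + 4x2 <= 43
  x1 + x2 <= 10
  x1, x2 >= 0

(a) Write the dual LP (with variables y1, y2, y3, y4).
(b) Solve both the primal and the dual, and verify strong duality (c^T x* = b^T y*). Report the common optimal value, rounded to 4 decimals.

The standard primal-dual pair for 'max c^T x s.t. A x <= b, x >= 0' is:
  Dual:  min b^T y  s.t.  A^T y >= c,  y >= 0.

So the dual LP is:
  minimize  11y1 + 10y2 + 43y3 + 10y4
  subject to:
    y1 + 3y3 + y4 >= 1
    y2 + 4y3 + y4 >= 1
    y1, y2, y3, y4 >= 0

Solving the primal: x* = (10, 0).
  primal value c^T x* = 10.
Solving the dual: y* = (0, 0, 0, 1).
  dual value b^T y* = 10.
Strong duality: c^T x* = b^T y*. Confirmed.

10
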